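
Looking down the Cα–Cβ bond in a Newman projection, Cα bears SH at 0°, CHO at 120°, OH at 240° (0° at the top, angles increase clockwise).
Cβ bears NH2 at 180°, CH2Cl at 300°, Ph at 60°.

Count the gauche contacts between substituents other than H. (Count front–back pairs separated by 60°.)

Non-H gauche pairs: SH(0°)/CH2Cl(300°); SH(0°)/Ph(60°); CHO(120°)/NH2(180°); CHO(120°)/Ph(60°); OH(240°)/NH2(180°); OH(240°)/CH2Cl(300°) — 6 interactions.

6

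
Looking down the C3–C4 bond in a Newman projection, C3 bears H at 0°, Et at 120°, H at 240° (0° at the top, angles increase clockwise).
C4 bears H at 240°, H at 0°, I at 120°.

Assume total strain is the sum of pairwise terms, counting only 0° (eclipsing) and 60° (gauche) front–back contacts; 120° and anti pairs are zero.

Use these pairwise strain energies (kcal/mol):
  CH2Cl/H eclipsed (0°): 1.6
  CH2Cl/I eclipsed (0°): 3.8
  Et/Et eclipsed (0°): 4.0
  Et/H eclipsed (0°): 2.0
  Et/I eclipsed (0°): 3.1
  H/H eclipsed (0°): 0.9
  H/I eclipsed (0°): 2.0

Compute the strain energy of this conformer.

This conformer (eclipsed): H–H eclipsed, Et–I eclipsed, H–H eclipsed; 0.9 + 3.1 + 0.9 = 4.9 kcal/mol.

4.9 kcal/mol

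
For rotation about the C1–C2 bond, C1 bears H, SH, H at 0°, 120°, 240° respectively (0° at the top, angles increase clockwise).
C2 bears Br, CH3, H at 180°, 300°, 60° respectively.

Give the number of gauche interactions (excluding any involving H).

1

Non-H gauche pairs: SH(120°)/Br(180°) — 1 interaction.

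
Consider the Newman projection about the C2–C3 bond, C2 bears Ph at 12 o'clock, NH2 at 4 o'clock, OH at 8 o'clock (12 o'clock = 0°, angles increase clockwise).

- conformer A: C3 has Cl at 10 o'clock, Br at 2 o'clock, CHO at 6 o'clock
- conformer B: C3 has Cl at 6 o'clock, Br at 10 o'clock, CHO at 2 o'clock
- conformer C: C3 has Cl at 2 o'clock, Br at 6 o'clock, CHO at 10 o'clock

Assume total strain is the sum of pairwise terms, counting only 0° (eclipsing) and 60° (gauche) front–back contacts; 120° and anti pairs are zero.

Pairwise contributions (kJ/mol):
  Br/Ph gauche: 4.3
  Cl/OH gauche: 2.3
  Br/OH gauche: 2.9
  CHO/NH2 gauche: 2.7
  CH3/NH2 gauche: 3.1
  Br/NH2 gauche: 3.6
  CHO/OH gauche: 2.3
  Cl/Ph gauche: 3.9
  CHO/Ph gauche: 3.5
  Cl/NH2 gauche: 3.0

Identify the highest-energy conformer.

C

A (staggered): Ph–Cl gauche, Ph–Br gauche, NH2–Br gauche, NH2–CHO gauche, OH–Cl gauche, OH–CHO gauche; 3.9 + 4.3 + 3.6 + 2.7 + 2.3 + 2.3 = 19.1 kJ/mol.
B (staggered): Ph–Br gauche, Ph–CHO gauche, NH2–Cl gauche, NH2–CHO gauche, OH–Cl gauche, OH–Br gauche; 4.3 + 3.5 + 3.0 + 2.7 + 2.3 + 2.9 = 18.7 kJ/mol.
C (staggered): Ph–Cl gauche, Ph–CHO gauche, NH2–Cl gauche, NH2–Br gauche, OH–Br gauche, OH–CHO gauche; 3.9 + 3.5 + 3.0 + 3.6 + 2.9 + 2.3 = 19.2 kJ/mol.
C has the highest total (19.2 kJ/mol).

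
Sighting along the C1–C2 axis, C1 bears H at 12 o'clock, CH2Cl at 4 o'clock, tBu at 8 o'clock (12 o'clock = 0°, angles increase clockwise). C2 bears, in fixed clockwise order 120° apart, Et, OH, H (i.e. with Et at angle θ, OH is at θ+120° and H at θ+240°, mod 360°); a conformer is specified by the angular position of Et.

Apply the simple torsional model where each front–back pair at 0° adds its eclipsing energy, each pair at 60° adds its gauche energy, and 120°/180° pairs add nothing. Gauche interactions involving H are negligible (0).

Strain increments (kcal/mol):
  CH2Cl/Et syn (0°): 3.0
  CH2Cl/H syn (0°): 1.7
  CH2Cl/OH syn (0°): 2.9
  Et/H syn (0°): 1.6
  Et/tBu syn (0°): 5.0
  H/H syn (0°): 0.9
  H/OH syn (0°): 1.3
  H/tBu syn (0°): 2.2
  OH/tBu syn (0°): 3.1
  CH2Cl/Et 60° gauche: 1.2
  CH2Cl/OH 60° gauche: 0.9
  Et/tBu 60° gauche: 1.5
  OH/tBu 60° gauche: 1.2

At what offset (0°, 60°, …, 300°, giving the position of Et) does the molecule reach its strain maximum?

240°

Et at 0° is eclipsed. H at 0° is eclipsed with Et at 0° (1.6); CH2Cl at 120° is eclipsed with OH at 120° (2.9); tBu at 240° is eclipsed with H at 240° (2.2). Total 6.7 kcal/mol.
Et at 60° is staggered. CH2Cl at 120° is gauche with Et at 60° (1.2); CH2Cl at 120° is gauche with OH at 180° (0.9); tBu at 240° is gauche with OH at 180° (1.2). Total 3.3 kcal/mol.
Et at 120° is eclipsed. H at 0° is eclipsed with H at 0° (0.9); CH2Cl at 120° is eclipsed with Et at 120° (3.0); tBu at 240° is eclipsed with OH at 240° (3.1). Total 7.0 kcal/mol.
Et at 180° is staggered. CH2Cl at 120° is gauche with Et at 180° (1.2); tBu at 240° is gauche with Et at 180° (1.5); tBu at 240° is gauche with OH at 300° (1.2). Total 3.9 kcal/mol.
Et at 240° is eclipsed. H at 0° is eclipsed with OH at 0° (1.3); CH2Cl at 120° is eclipsed with H at 120° (1.7); tBu at 240° is eclipsed with Et at 240° (5.0). Total 8.0 kcal/mol.
Et at 300° is staggered. CH2Cl at 120° is gauche with OH at 60° (0.9); tBu at 240° is gauche with Et at 300° (1.5). Total 2.4 kcal/mol.
The maximum (8.0 kcal/mol) occurs with Et at 240°.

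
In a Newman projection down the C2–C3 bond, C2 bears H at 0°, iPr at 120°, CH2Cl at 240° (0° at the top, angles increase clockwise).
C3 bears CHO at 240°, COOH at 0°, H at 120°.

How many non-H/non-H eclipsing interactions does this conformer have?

1

Non-H eclipsing pairs: CH2Cl(240°)/CHO(240°) — 1 interaction.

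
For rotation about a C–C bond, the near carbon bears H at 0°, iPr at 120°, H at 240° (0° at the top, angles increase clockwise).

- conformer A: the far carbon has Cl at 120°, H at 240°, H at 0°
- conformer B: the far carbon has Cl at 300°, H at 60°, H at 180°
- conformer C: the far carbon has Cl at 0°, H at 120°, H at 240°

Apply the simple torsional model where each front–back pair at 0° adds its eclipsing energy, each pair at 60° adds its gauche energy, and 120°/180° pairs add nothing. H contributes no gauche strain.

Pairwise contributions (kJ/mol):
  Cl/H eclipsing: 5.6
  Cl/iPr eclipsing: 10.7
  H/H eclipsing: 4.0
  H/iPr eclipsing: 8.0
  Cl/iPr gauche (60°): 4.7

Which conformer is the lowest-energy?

B

A (eclipsed): H–H eclipsed, iPr–Cl eclipsed, H–H eclipsed; 4.0 + 10.7 + 4.0 = 18.7 kJ/mol.
B (staggered): no non-H gauche contacts → 0.0 kJ/mol.
C (eclipsed): H–Cl eclipsed, iPr–H eclipsed, H–H eclipsed; 5.6 + 8.0 + 4.0 = 17.6 kJ/mol.
B has the lowest total (0.0 kJ/mol).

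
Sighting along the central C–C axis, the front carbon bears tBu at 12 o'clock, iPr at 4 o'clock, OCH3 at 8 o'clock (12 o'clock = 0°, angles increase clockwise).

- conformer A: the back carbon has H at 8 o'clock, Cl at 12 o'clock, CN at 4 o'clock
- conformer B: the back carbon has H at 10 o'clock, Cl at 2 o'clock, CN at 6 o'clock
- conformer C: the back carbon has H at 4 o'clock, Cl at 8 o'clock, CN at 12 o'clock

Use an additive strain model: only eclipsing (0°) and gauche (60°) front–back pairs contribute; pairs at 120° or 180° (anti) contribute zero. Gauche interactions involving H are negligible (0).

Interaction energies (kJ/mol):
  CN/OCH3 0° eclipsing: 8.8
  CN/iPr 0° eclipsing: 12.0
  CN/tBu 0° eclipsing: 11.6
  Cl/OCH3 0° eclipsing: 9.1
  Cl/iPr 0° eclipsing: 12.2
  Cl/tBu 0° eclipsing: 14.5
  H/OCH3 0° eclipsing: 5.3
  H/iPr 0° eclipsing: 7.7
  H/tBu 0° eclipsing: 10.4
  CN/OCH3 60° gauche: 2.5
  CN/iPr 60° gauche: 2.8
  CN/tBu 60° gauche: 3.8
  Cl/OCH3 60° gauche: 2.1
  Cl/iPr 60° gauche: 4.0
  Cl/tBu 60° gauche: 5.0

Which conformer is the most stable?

B

A (eclipsed): tBu–Cl eclipsed, iPr–CN eclipsed, OCH3–H eclipsed; 14.5 + 12.0 + 5.3 = 31.8 kJ/mol.
B (staggered): tBu–Cl gauche, iPr–Cl gauche, iPr–CN gauche, OCH3–CN gauche; 5.0 + 4.0 + 2.8 + 2.5 = 14.3 kJ/mol.
C (eclipsed): tBu–CN eclipsed, iPr–H eclipsed, OCH3–Cl eclipsed; 11.6 + 7.7 + 9.1 = 28.4 kJ/mol.
B has the lowest total (14.3 kJ/mol).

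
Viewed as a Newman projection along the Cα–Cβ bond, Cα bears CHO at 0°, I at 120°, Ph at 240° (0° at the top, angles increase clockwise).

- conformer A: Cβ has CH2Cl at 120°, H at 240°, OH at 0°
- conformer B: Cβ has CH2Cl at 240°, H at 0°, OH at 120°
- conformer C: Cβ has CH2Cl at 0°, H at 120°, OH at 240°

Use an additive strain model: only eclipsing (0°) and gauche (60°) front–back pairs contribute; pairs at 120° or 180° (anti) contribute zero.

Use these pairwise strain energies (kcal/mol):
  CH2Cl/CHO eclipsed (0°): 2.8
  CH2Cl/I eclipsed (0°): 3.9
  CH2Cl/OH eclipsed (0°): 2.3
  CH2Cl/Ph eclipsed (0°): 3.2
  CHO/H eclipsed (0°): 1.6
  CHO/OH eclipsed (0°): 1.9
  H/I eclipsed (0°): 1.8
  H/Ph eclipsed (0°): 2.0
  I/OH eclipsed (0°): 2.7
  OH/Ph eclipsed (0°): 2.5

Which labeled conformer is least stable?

A (eclipsed): CHO(0°)/OH(0°) eclipsed 1.9; I(120°)/CH2Cl(120°) eclipsed 3.9; Ph(240°)/H(240°) eclipsed 2.0 → 7.8 kcal/mol.
B (eclipsed): CHO(0°)/H(0°) eclipsed 1.6; I(120°)/OH(120°) eclipsed 2.7; Ph(240°)/CH2Cl(240°) eclipsed 3.2 → 7.5 kcal/mol.
C (eclipsed): CHO(0°)/CH2Cl(0°) eclipsed 2.8; I(120°)/H(120°) eclipsed 1.8; Ph(240°)/OH(240°) eclipsed 2.5 → 7.1 kcal/mol.
A has the highest total (7.8 kcal/mol).

A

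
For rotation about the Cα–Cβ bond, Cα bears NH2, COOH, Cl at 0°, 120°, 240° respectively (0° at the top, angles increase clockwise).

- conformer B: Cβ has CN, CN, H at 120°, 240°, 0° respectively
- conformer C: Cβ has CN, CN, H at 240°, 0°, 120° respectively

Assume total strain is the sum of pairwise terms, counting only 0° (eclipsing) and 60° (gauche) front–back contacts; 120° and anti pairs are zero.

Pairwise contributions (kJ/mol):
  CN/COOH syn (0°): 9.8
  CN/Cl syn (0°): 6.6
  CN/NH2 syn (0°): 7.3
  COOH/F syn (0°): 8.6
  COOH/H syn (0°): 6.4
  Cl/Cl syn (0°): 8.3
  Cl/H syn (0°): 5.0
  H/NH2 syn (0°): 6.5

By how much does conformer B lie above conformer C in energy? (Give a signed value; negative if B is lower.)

+2.6 kJ/mol

B (eclipsed): NH2–H eclipsed, COOH–CN eclipsed, Cl–CN eclipsed; 6.5 + 9.8 + 6.6 = 22.9 kJ/mol.
C (eclipsed): NH2–CN eclipsed, COOH–H eclipsed, Cl–CN eclipsed; 7.3 + 6.4 + 6.6 = 20.3 kJ/mol.
E(B) − E(C) = 22.9 − 20.3 = +2.6 kJ/mol.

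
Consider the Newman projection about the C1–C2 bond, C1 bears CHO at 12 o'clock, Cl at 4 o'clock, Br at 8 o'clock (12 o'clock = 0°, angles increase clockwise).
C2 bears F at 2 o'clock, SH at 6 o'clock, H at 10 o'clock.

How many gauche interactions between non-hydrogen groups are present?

Non-H gauche pairs: CHO(0°)/F(60°); Cl(120°)/F(60°); Cl(120°)/SH(180°); Br(240°)/SH(180°) — 4 interactions.

4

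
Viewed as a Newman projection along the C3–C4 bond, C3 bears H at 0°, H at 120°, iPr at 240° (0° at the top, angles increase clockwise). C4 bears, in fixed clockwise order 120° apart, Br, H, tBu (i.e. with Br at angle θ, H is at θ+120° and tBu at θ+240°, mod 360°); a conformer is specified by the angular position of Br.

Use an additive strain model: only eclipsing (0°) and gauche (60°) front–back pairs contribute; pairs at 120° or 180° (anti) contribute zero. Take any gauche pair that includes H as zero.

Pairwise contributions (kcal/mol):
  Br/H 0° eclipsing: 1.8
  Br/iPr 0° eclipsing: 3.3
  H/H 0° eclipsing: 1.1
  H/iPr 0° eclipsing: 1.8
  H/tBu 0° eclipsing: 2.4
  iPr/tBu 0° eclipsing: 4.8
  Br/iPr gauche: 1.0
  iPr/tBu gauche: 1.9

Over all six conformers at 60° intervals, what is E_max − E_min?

Br at 0° (eclipsed): H(0°)/Br(0°) eclipsed 1.8; H(120°)/H(120°) eclipsed 1.1; iPr(240°)/tBu(240°) eclipsed 4.8 → 7.7 kcal/mol.
Br at 60° (staggered): iPr(240°)/tBu(300°) gauche 1.9 → 1.9 kcal/mol.
Br at 120° (eclipsed): H(0°)/tBu(0°) eclipsed 2.4; H(120°)/Br(120°) eclipsed 1.8; iPr(240°)/H(240°) eclipsed 1.8 → 6.0 kcal/mol.
Br at 180° (staggered): iPr(240°)/Br(180°) gauche 1.0 → 1.0 kcal/mol.
Br at 240° (eclipsed): H(0°)/H(0°) eclipsed 1.1; H(120°)/tBu(120°) eclipsed 2.4; iPr(240°)/Br(240°) eclipsed 3.3 → 6.8 kcal/mol.
Br at 300° (staggered): iPr(240°)/Br(300°) gauche 1.0; iPr(240°)/tBu(180°) gauche 1.9 → 2.9 kcal/mol.
Max at 0° (7.7 kcal/mol), min at 180° (1.0 kcal/mol); barrier = 6.7 kcal/mol.

6.7 kcal/mol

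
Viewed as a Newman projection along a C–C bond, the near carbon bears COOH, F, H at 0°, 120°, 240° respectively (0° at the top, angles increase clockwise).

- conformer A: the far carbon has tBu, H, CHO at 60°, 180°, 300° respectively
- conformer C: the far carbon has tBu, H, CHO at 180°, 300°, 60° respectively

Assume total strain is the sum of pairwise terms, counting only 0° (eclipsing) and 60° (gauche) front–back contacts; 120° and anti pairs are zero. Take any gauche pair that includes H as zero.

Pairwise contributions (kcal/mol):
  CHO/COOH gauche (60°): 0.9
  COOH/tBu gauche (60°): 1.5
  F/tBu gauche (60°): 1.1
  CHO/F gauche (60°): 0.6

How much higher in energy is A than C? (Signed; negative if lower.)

+0.9 kcal/mol

A (staggered): COOH(0°)/tBu(60°) gauche 1.5; COOH(0°)/CHO(300°) gauche 0.9; F(120°)/tBu(60°) gauche 1.1 → 3.5 kcal/mol.
C (staggered): COOH(0°)/CHO(60°) gauche 0.9; F(120°)/tBu(180°) gauche 1.1; F(120°)/CHO(60°) gauche 0.6 → 2.6 kcal/mol.
E(A) − E(C) = 3.5 − 2.6 = +0.9 kcal/mol.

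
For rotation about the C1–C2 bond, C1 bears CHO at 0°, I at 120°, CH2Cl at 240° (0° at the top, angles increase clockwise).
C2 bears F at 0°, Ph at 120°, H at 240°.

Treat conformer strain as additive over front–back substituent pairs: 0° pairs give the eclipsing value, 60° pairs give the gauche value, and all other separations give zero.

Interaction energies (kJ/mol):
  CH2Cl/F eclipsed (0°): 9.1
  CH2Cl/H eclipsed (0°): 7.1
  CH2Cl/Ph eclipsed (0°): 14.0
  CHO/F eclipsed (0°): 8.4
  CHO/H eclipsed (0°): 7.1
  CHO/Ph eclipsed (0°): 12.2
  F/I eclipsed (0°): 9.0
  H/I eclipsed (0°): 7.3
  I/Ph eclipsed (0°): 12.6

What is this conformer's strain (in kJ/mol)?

28.1 kJ/mol

This conformer is eclipsed. CHO at 0° is eclipsed with F at 0° (8.4); I at 120° is eclipsed with Ph at 120° (12.6); CH2Cl at 240° is eclipsed with H at 240° (7.1). Total 28.1 kJ/mol.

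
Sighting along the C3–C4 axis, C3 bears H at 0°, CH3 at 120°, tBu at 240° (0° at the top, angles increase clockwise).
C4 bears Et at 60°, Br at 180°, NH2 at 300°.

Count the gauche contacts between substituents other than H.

4

Non-H gauche pairs: CH3(120°)/Et(60°); CH3(120°)/Br(180°); tBu(240°)/Br(180°); tBu(240°)/NH2(300°) — 4 interactions.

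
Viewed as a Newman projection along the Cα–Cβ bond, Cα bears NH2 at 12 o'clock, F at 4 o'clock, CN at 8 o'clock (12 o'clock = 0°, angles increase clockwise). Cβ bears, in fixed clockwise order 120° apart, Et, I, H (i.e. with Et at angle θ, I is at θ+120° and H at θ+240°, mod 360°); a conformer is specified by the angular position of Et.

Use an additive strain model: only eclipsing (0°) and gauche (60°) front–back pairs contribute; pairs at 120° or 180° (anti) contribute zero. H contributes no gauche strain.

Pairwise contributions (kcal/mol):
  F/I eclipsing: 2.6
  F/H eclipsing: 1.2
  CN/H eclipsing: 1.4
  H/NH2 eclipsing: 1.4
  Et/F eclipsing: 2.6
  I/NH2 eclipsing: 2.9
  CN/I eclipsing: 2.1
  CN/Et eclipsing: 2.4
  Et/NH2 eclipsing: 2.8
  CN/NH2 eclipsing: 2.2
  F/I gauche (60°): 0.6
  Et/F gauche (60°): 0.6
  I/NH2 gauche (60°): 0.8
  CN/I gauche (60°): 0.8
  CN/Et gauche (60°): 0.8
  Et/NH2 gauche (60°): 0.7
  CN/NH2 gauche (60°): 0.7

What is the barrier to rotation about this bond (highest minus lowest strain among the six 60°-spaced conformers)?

4.1 kcal/mol

Et at 0° (eclipsed): NH2(0°)/Et(0°) eclipsed 2.8; F(120°)/I(120°) eclipsed 2.6; CN(240°)/H(240°) eclipsed 1.4 → 6.8 kcal/mol.
Et at 60° (staggered): NH2(0°)/Et(60°) gauche 0.7; F(120°)/Et(60°) gauche 0.6; F(120°)/I(180°) gauche 0.6; CN(240°)/I(180°) gauche 0.8 → 2.7 kcal/mol.
Et at 120° (eclipsed): NH2(0°)/H(0°) eclipsed 1.4; F(120°)/Et(120°) eclipsed 2.6; CN(240°)/I(240°) eclipsed 2.1 → 6.1 kcal/mol.
Et at 180° (staggered): NH2(0°)/I(300°) gauche 0.8; F(120°)/Et(180°) gauche 0.6; CN(240°)/Et(180°) gauche 0.8; CN(240°)/I(300°) gauche 0.8 → 3.0 kcal/mol.
Et at 240° (eclipsed): NH2(0°)/I(0°) eclipsed 2.9; F(120°)/H(120°) eclipsed 1.2; CN(240°)/Et(240°) eclipsed 2.4 → 6.5 kcal/mol.
Et at 300° (staggered): NH2(0°)/Et(300°) gauche 0.7; NH2(0°)/I(60°) gauche 0.8; F(120°)/I(60°) gauche 0.6; CN(240°)/Et(300°) gauche 0.8 → 2.9 kcal/mol.
Max at 0° (6.8 kcal/mol), min at 60° (2.7 kcal/mol); barrier = 4.1 kcal/mol.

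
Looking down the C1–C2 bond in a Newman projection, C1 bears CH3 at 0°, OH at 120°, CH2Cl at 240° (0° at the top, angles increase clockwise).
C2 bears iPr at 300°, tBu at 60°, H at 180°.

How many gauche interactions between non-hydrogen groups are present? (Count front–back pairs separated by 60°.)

4

Non-H gauche pairs: CH3(0°)/iPr(300°); CH3(0°)/tBu(60°); OH(120°)/tBu(60°); CH2Cl(240°)/iPr(300°) — 4 interactions.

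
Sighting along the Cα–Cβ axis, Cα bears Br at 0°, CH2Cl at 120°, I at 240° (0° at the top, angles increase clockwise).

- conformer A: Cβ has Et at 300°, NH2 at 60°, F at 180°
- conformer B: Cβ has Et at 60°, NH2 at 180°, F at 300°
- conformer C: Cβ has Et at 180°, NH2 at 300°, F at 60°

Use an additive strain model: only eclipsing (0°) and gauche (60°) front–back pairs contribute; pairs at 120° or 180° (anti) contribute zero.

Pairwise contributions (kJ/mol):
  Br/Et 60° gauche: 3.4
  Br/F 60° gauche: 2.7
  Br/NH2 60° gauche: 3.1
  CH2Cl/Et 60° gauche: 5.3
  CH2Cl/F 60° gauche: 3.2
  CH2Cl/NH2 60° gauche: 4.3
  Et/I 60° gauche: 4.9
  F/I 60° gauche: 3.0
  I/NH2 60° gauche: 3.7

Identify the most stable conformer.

A (staggered): Br–Et gauche, Br–NH2 gauche, CH2Cl–NH2 gauche, CH2Cl–F gauche, I–Et gauche, I–F gauche; 3.4 + 3.1 + 4.3 + 3.2 + 4.9 + 3.0 = 21.9 kJ/mol.
B (staggered): Br–Et gauche, Br–F gauche, CH2Cl–Et gauche, CH2Cl–NH2 gauche, I–NH2 gauche, I–F gauche; 3.4 + 2.7 + 5.3 + 4.3 + 3.7 + 3.0 = 22.4 kJ/mol.
C (staggered): Br–NH2 gauche, Br–F gauche, CH2Cl–Et gauche, CH2Cl–F gauche, I–Et gauche, I–NH2 gauche; 3.1 + 2.7 + 5.3 + 3.2 + 4.9 + 3.7 = 22.9 kJ/mol.
A has the lowest total (21.9 kJ/mol).

A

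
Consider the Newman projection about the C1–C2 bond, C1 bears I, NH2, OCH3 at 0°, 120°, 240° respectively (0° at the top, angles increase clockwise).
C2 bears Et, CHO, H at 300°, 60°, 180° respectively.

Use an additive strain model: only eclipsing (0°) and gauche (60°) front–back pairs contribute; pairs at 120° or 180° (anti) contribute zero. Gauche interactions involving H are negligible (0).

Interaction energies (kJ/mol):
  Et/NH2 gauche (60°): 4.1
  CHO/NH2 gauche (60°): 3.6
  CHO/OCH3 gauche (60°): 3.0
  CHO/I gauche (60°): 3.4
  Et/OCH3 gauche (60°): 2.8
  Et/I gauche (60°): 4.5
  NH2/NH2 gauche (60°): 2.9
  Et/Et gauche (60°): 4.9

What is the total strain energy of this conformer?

14.3 kJ/mol

This conformer is staggered. I at 0° is gauche with Et at 300° (4.5); I at 0° is gauche with CHO at 60° (3.4); NH2 at 120° is gauche with CHO at 60° (3.6); OCH3 at 240° is gauche with Et at 300° (2.8). Total 14.3 kJ/mol.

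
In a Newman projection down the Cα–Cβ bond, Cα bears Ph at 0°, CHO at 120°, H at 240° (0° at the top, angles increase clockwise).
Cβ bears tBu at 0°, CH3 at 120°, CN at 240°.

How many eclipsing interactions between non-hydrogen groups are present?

2

Non-H eclipsing pairs: Ph(0°)/tBu(0°); CHO(120°)/CH3(120°) — 2 interactions.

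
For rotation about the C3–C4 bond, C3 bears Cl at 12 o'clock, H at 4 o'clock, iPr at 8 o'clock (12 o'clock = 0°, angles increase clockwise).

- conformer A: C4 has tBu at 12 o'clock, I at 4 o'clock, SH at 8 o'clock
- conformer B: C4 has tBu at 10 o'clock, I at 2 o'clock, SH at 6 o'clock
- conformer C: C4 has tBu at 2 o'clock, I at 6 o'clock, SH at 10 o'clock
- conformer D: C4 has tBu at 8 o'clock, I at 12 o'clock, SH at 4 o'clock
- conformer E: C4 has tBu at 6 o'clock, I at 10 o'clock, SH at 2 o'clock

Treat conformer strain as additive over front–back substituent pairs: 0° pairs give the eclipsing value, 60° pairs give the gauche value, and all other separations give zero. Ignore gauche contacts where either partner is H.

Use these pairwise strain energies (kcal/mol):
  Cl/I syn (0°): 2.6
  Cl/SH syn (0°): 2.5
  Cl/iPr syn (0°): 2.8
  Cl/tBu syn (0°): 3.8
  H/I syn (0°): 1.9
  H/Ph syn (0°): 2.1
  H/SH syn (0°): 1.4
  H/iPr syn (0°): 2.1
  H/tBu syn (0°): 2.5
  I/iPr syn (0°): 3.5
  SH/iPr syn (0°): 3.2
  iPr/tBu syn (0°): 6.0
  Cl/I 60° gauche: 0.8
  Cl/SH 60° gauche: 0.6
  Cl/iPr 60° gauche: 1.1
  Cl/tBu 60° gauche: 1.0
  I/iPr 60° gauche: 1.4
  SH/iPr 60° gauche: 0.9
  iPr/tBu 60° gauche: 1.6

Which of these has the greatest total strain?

A is eclipsed. Cl at 0° is eclipsed with tBu at 0° (3.8); H at 120° is eclipsed with I at 120° (1.9); iPr at 240° is eclipsed with SH at 240° (3.2). Total 8.9 kcal/mol.
B is staggered. Cl at 0° is gauche with tBu at 300° (1.0); Cl at 0° is gauche with I at 60° (0.8); iPr at 240° is gauche with tBu at 300° (1.6); iPr at 240° is gauche with SH at 180° (0.9). Total 4.3 kcal/mol.
C is staggered. Cl at 0° is gauche with tBu at 60° (1.0); Cl at 0° is gauche with SH at 300° (0.6); iPr at 240° is gauche with I at 180° (1.4); iPr at 240° is gauche with SH at 300° (0.9). Total 3.9 kcal/mol.
D is eclipsed. Cl at 0° is eclipsed with I at 0° (2.6); H at 120° is eclipsed with SH at 120° (1.4); iPr at 240° is eclipsed with tBu at 240° (6.0). Total 10.0 kcal/mol.
E is staggered. Cl at 0° is gauche with I at 300° (0.8); Cl at 0° is gauche with SH at 60° (0.6); iPr at 240° is gauche with tBu at 180° (1.6); iPr at 240° is gauche with I at 300° (1.4). Total 4.4 kcal/mol.
D has the highest total (10.0 kcal/mol).

D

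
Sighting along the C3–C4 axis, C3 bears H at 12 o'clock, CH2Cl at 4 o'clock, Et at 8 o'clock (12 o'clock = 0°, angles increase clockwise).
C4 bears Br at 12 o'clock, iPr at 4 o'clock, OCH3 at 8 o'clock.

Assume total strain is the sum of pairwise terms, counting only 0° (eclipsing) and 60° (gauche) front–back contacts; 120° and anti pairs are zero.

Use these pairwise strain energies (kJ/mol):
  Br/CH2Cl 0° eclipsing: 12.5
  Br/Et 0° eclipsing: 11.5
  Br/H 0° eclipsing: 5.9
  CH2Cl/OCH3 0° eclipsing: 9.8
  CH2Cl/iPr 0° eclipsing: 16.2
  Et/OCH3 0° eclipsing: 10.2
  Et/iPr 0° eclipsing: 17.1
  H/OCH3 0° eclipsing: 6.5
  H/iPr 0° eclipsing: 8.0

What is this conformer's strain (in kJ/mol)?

This conformer (eclipsed): H–Br eclipsed, CH2Cl–iPr eclipsed, Et–OCH3 eclipsed; 5.9 + 16.2 + 10.2 = 32.3 kJ/mol.

32.3 kJ/mol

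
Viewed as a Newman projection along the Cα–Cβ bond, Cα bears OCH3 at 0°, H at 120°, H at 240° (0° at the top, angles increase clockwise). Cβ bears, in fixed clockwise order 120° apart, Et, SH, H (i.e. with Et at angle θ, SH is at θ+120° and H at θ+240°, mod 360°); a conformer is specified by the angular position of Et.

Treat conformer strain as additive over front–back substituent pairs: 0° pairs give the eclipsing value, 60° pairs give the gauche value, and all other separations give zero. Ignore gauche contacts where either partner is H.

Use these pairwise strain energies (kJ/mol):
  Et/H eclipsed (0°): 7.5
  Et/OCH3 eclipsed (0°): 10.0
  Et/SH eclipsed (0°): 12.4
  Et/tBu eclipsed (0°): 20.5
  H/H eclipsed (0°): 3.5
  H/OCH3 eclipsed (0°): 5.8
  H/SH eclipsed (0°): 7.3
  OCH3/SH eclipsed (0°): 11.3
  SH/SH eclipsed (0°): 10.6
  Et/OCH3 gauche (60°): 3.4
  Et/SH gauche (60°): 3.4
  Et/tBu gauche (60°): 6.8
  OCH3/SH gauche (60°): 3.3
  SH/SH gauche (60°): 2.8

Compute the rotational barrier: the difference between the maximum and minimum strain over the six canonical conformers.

Et at 0° is eclipsed. OCH3 at 0° is eclipsed with Et at 0° (10.0); H at 120° is eclipsed with SH at 120° (7.3); H at 240° is eclipsed with H at 240° (3.5). Total 20.8 kJ/mol.
Et at 60° is staggered. OCH3 at 0° is gauche with Et at 60° (3.4). Total 3.4 kJ/mol.
Et at 120° is eclipsed. OCH3 at 0° is eclipsed with H at 0° (5.8); H at 120° is eclipsed with Et at 120° (7.5); H at 240° is eclipsed with SH at 240° (7.3). Total 20.6 kJ/mol.
Et at 180° is staggered. OCH3 at 0° is gauche with SH at 300° (3.3). Total 3.3 kJ/mol.
Et at 240° is eclipsed. OCH3 at 0° is eclipsed with SH at 0° (11.3); H at 120° is eclipsed with H at 120° (3.5); H at 240° is eclipsed with Et at 240° (7.5). Total 22.3 kJ/mol.
Et at 300° is staggered. OCH3 at 0° is gauche with Et at 300° (3.4); OCH3 at 0° is gauche with SH at 60° (3.3). Total 6.7 kJ/mol.
Max at 240° (22.3 kJ/mol), min at 180° (3.3 kJ/mol); barrier = 19.0 kJ/mol.

19.0 kJ/mol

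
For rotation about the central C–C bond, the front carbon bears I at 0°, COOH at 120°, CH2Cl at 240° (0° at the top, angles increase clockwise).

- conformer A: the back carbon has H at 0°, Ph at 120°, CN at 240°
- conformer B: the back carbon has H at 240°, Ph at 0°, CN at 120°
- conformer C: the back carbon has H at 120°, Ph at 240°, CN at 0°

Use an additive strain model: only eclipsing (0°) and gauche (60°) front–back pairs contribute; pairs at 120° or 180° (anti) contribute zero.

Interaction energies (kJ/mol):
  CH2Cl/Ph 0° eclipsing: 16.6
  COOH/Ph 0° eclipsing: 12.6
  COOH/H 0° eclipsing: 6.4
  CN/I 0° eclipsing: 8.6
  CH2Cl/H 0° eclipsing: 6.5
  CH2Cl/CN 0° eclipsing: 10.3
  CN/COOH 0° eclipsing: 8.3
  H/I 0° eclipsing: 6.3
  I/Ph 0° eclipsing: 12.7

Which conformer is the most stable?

B

A (eclipsed): I–H eclipsed, COOH–Ph eclipsed, CH2Cl–CN eclipsed; 6.3 + 12.6 + 10.3 = 29.2 kJ/mol.
B (eclipsed): I–Ph eclipsed, COOH–CN eclipsed, CH2Cl–H eclipsed; 12.7 + 8.3 + 6.5 = 27.5 kJ/mol.
C (eclipsed): I–CN eclipsed, COOH–H eclipsed, CH2Cl–Ph eclipsed; 8.6 + 6.4 + 16.6 = 31.6 kJ/mol.
B has the lowest total (27.5 kJ/mol).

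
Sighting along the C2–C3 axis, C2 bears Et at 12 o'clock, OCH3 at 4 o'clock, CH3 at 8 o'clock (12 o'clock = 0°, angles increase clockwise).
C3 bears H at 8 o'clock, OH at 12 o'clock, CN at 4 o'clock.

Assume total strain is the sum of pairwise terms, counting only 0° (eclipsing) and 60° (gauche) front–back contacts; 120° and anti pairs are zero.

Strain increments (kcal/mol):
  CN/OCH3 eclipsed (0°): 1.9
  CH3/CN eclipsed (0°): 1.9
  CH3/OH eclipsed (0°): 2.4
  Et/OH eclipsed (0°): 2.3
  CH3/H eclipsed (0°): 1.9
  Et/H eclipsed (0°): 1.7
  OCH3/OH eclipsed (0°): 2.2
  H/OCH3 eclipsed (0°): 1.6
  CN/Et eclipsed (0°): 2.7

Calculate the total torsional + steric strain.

This conformer is eclipsed. Et at 0° is eclipsed with OH at 0° (2.3); OCH3 at 120° is eclipsed with CN at 120° (1.9); CH3 at 240° is eclipsed with H at 240° (1.9). Total 6.1 kcal/mol.

6.1 kcal/mol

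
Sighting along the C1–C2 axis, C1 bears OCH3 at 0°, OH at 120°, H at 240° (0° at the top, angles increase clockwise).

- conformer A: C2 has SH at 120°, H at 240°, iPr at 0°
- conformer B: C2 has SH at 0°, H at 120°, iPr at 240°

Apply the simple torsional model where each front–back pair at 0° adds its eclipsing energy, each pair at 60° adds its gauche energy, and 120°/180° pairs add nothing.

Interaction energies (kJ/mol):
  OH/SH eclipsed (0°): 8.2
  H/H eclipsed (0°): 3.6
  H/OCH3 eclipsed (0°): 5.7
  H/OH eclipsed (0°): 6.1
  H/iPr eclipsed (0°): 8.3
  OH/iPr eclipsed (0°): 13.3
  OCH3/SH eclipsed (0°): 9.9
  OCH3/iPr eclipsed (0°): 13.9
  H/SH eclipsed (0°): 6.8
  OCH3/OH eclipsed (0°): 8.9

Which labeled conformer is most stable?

B

A (eclipsed): OCH3(0°)/iPr(0°) eclipsed 13.9; OH(120°)/SH(120°) eclipsed 8.2; H(240°)/H(240°) eclipsed 3.6 → 25.7 kJ/mol.
B (eclipsed): OCH3(0°)/SH(0°) eclipsed 9.9; OH(120°)/H(120°) eclipsed 6.1; H(240°)/iPr(240°) eclipsed 8.3 → 24.3 kJ/mol.
B has the lowest total (24.3 kJ/mol).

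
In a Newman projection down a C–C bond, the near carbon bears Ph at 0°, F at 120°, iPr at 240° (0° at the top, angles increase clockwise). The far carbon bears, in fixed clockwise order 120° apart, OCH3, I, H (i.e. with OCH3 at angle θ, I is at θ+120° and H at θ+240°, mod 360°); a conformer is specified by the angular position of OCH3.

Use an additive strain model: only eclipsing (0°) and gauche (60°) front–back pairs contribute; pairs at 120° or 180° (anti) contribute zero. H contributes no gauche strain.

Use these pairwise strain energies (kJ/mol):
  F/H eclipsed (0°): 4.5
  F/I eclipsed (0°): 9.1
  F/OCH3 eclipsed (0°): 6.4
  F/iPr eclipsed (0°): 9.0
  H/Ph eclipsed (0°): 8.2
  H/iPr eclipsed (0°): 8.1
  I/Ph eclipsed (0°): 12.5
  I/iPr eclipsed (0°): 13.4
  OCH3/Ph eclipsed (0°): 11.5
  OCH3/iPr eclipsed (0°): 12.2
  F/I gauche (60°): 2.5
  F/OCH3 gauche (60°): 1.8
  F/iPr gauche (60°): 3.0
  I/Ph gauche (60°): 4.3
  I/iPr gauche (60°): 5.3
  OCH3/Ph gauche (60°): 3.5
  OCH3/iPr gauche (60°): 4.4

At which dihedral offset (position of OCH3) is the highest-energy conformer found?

240°

OCH3 at 0° is eclipsed. Ph at 0° is eclipsed with OCH3 at 0° (11.5); F at 120° is eclipsed with I at 120° (9.1); iPr at 240° is eclipsed with H at 240° (8.1). Total 28.7 kJ/mol.
OCH3 at 60° is staggered. Ph at 0° is gauche with OCH3 at 60° (3.5); F at 120° is gauche with OCH3 at 60° (1.8); F at 120° is gauche with I at 180° (2.5); iPr at 240° is gauche with I at 180° (5.3). Total 13.1 kJ/mol.
OCH3 at 120° is eclipsed. Ph at 0° is eclipsed with H at 0° (8.2); F at 120° is eclipsed with OCH3 at 120° (6.4); iPr at 240° is eclipsed with I at 240° (13.4). Total 28.0 kJ/mol.
OCH3 at 180° is staggered. Ph at 0° is gauche with I at 300° (4.3); F at 120° is gauche with OCH3 at 180° (1.8); iPr at 240° is gauche with OCH3 at 180° (4.4); iPr at 240° is gauche with I at 300° (5.3). Total 15.8 kJ/mol.
OCH3 at 240° is eclipsed. Ph at 0° is eclipsed with I at 0° (12.5); F at 120° is eclipsed with H at 120° (4.5); iPr at 240° is eclipsed with OCH3 at 240° (12.2). Total 29.2 kJ/mol.
OCH3 at 300° is staggered. Ph at 0° is gauche with OCH3 at 300° (3.5); Ph at 0° is gauche with I at 60° (4.3); F at 120° is gauche with I at 60° (2.5); iPr at 240° is gauche with OCH3 at 300° (4.4). Total 14.7 kJ/mol.
The maximum (29.2 kJ/mol) occurs with OCH3 at 240°.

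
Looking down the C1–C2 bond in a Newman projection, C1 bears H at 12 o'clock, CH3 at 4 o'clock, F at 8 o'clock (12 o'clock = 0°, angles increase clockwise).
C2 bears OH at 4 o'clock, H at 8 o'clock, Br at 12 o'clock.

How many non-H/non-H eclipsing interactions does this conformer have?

1

Non-H eclipsing pairs: CH3(120°)/OH(120°) — 1 interaction.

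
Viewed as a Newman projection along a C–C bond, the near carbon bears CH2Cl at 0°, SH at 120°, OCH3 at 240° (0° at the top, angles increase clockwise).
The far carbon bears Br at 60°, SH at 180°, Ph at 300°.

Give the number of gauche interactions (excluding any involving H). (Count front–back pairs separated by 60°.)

6

Non-H gauche pairs: CH2Cl(0°)/Br(60°); CH2Cl(0°)/Ph(300°); SH(120°)/Br(60°); SH(120°)/SH(180°); OCH3(240°)/SH(180°); OCH3(240°)/Ph(300°) — 6 interactions.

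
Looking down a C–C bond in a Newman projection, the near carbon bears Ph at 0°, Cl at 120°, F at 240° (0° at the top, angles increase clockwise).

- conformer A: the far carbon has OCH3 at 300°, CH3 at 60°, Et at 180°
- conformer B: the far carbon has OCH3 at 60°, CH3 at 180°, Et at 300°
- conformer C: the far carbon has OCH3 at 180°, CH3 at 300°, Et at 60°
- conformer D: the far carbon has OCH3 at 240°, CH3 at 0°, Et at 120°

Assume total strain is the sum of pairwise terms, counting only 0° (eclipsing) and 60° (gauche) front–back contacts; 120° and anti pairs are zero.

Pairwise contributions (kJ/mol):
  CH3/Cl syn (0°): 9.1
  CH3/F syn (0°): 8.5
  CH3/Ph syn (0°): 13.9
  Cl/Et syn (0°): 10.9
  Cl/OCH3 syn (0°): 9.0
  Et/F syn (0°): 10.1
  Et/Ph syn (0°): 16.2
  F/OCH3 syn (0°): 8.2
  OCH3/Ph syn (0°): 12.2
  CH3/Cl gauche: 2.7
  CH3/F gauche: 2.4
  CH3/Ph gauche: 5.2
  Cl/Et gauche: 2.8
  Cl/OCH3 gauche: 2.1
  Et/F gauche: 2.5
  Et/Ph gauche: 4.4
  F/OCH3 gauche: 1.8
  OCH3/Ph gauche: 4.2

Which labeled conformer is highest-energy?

A (staggered): Ph–OCH3 gauche, Ph–CH3 gauche, Cl–CH3 gauche, Cl–Et gauche, F–OCH3 gauche, F–Et gauche; 4.2 + 5.2 + 2.7 + 2.8 + 1.8 + 2.5 = 19.2 kJ/mol.
B (staggered): Ph–OCH3 gauche, Ph–Et gauche, Cl–OCH3 gauche, Cl–CH3 gauche, F–CH3 gauche, F–Et gauche; 4.2 + 4.4 + 2.1 + 2.7 + 2.4 + 2.5 = 18.3 kJ/mol.
C (staggered): Ph–CH3 gauche, Ph–Et gauche, Cl–OCH3 gauche, Cl–Et gauche, F–OCH3 gauche, F–CH3 gauche; 5.2 + 4.4 + 2.1 + 2.8 + 1.8 + 2.4 = 18.7 kJ/mol.
D (eclipsed): Ph–CH3 eclipsed, Cl–Et eclipsed, F–OCH3 eclipsed; 13.9 + 10.9 + 8.2 = 33.0 kJ/mol.
D has the highest total (33.0 kJ/mol).

D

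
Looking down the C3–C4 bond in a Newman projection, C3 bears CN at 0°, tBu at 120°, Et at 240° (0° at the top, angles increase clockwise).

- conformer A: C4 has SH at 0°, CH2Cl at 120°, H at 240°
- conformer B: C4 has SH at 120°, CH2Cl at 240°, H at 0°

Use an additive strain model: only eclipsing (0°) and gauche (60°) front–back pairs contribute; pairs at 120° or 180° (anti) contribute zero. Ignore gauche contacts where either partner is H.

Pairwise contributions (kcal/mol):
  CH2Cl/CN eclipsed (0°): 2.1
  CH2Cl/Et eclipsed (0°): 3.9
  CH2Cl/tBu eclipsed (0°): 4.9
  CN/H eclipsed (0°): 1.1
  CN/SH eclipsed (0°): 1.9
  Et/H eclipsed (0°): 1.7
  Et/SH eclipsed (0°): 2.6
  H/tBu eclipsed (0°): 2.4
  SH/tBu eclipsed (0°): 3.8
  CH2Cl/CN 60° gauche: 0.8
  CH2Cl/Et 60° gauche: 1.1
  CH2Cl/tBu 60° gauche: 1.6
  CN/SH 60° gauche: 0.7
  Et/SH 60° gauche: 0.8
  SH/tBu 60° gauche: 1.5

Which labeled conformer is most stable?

A (eclipsed): CN–SH eclipsed, tBu–CH2Cl eclipsed, Et–H eclipsed; 1.9 + 4.9 + 1.7 = 8.5 kcal/mol.
B (eclipsed): CN–H eclipsed, tBu–SH eclipsed, Et–CH2Cl eclipsed; 1.1 + 3.8 + 3.9 = 8.8 kcal/mol.
A has the lowest total (8.5 kcal/mol).

A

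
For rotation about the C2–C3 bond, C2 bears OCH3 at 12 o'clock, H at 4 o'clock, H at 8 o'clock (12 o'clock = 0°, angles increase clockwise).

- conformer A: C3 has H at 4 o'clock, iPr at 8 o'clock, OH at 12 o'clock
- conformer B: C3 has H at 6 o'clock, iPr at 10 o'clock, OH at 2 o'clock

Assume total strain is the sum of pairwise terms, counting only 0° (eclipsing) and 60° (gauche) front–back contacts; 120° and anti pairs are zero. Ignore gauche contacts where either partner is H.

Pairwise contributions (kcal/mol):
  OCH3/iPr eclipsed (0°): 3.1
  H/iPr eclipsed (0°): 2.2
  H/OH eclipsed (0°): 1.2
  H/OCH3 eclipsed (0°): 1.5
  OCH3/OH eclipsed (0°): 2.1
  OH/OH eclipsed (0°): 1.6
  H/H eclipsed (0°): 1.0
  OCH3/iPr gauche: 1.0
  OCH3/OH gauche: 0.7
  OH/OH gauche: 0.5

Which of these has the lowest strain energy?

B

A (eclipsed): OCH3–OH eclipsed, H–H eclipsed, H–iPr eclipsed; 2.1 + 1.0 + 2.2 = 5.3 kcal/mol.
B (staggered): OCH3–iPr gauche, OCH3–OH gauche; 1.0 + 0.7 = 1.7 kcal/mol.
B has the lowest total (1.7 kcal/mol).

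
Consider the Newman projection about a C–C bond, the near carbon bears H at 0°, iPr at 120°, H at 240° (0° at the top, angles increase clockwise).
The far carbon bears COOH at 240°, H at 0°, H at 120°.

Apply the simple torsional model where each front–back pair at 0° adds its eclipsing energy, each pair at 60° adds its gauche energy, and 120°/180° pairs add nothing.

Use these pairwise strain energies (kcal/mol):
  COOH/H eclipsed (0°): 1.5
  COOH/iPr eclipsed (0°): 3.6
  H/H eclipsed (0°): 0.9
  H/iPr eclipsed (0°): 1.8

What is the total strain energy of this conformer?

4.2 kcal/mol

This conformer (eclipsed): H(0°)/H(0°) eclipsed 0.9; iPr(120°)/H(120°) eclipsed 1.8; H(240°)/COOH(240°) eclipsed 1.5 → 4.2 kcal/mol.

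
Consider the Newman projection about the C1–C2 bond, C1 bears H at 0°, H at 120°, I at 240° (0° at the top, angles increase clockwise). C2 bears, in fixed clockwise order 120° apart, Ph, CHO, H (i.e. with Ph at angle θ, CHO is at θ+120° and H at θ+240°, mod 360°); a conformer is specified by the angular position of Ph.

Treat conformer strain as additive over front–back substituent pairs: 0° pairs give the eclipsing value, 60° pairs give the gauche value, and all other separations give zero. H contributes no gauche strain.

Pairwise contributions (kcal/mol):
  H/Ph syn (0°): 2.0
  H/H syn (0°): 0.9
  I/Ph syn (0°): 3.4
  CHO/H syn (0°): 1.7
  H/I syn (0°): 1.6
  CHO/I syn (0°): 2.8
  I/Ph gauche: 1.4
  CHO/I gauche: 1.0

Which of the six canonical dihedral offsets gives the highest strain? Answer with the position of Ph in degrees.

Ph at 0° is eclipsed. H at 0° is eclipsed with Ph at 0° (2.0); H at 120° is eclipsed with CHO at 120° (1.7); I at 240° is eclipsed with H at 240° (1.6). Total 5.3 kcal/mol.
Ph at 60° is staggered. I at 240° is gauche with CHO at 180° (1.0). Total 1.0 kcal/mol.
Ph at 120° is eclipsed. H at 0° is eclipsed with H at 0° (0.9); H at 120° is eclipsed with Ph at 120° (2.0); I at 240° is eclipsed with CHO at 240° (2.8). Total 5.7 kcal/mol.
Ph at 180° is staggered. I at 240° is gauche with Ph at 180° (1.4); I at 240° is gauche with CHO at 300° (1.0). Total 2.4 kcal/mol.
Ph at 240° is eclipsed. H at 0° is eclipsed with CHO at 0° (1.7); H at 120° is eclipsed with H at 120° (0.9); I at 240° is eclipsed with Ph at 240° (3.4). Total 6.0 kcal/mol.
Ph at 300° is staggered. I at 240° is gauche with Ph at 300° (1.4). Total 1.4 kcal/mol.
The maximum (6.0 kcal/mol) occurs with Ph at 240°.

240°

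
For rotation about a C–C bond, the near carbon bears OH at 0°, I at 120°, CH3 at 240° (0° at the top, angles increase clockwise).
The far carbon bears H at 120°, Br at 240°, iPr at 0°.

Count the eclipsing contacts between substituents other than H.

2

Non-H eclipsing pairs: OH(0°)/iPr(0°); CH3(240°)/Br(240°) — 2 interactions.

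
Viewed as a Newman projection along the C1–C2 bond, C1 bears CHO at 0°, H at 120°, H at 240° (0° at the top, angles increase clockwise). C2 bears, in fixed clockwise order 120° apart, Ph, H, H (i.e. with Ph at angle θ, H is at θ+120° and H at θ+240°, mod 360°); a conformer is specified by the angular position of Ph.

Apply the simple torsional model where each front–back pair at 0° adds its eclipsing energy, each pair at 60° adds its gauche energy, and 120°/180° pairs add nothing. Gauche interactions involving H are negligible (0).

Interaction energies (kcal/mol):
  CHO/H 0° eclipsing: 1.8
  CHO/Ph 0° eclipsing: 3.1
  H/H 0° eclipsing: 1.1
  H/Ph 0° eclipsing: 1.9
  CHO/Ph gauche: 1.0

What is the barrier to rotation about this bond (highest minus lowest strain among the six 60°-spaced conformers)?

5.3 kcal/mol

Ph at 0° is eclipsed. CHO at 0° is eclipsed with Ph at 0° (3.1); H at 120° is eclipsed with H at 120° (1.1); H at 240° is eclipsed with H at 240° (1.1). Total 5.3 kcal/mol.
Ph at 60° is staggered. CHO at 0° is gauche with Ph at 60° (1.0). Total 1.0 kcal/mol.
Ph at 120° is eclipsed. CHO at 0° is eclipsed with H at 0° (1.8); H at 120° is eclipsed with Ph at 120° (1.9); H at 240° is eclipsed with H at 240° (1.1). Total 4.8 kcal/mol.
Ph at 180° (staggered): no non-H gauche contacts → 0.0 kcal/mol.
Ph at 240° is eclipsed. CHO at 0° is eclipsed with H at 0° (1.8); H at 120° is eclipsed with H at 120° (1.1); H at 240° is eclipsed with Ph at 240° (1.9). Total 4.8 kcal/mol.
Ph at 300° is staggered. CHO at 0° is gauche with Ph at 300° (1.0). Total 1.0 kcal/mol.
Max at 0° (5.3 kcal/mol), min at 180° (0.0 kcal/mol); barrier = 5.3 kcal/mol.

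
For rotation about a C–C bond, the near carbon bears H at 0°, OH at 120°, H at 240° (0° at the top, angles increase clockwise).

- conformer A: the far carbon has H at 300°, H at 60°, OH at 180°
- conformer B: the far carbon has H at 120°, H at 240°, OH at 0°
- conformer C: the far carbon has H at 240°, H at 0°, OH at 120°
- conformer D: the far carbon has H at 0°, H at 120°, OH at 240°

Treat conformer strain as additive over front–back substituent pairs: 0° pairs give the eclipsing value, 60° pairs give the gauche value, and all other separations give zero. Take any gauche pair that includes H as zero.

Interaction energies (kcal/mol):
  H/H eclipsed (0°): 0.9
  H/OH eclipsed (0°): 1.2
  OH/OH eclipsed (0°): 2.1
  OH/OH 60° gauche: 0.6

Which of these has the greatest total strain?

A (staggered): OH–OH gauche; 0.6 = 0.6 kcal/mol.
B (eclipsed): H–OH eclipsed, OH–H eclipsed, H–H eclipsed; 1.2 + 1.2 + 0.9 = 3.3 kcal/mol.
C (eclipsed): H–H eclipsed, OH–OH eclipsed, H–H eclipsed; 0.9 + 2.1 + 0.9 = 3.9 kcal/mol.
D (eclipsed): H–H eclipsed, OH–H eclipsed, H–OH eclipsed; 0.9 + 1.2 + 1.2 = 3.3 kcal/mol.
C has the highest total (3.9 kcal/mol).

C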